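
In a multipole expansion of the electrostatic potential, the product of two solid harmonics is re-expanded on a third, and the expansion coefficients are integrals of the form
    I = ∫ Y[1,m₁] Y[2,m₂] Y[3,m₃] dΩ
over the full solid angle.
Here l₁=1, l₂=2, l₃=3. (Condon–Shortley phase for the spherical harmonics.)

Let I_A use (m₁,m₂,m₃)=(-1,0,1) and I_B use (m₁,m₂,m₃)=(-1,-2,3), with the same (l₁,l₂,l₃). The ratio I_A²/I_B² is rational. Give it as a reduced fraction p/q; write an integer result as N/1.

Same 1,2,3: normalisation and zero-m 3j drop out of the ratio.
A: Δ: 0! 2! 4! / 7! → 1/105; sum: t=0:+1/8 = 1/8; 3j²(1 2 3; -1 0 1) = Δ·Π!·Σ² = 2/35  (sign +1)
B: Δ: 0! 2! 4! / 7! → 1/105; sum: t=0:+1/48 = 1/48; 3j²(1 2 3; -1 -2 3) = Δ·Π!·Σ² = 1/7  (sign +1)
I_A²/I_B² = (2/35)/(1/7) = 2/5

2/5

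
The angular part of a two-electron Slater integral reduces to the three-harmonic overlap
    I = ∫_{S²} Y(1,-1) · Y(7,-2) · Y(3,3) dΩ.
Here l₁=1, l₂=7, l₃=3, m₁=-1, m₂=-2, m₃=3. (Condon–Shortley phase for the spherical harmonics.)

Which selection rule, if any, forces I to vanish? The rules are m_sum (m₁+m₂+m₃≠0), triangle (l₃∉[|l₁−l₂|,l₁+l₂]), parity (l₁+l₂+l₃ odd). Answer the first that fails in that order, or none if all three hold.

triangle

azimuthal sum: -1 − 2 + 3 = 0  ✓
6 ≤ 3 ≤ 8 (triangle on l)  ✗
L = 1 + 7 + 3 = 11 (odd)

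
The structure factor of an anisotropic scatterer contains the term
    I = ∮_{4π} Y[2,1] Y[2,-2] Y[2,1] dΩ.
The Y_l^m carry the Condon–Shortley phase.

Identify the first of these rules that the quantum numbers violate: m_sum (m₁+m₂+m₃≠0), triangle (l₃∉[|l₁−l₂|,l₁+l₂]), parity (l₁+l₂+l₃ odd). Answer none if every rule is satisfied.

none

m₁+m₂+m₃ = 1 − 2 + 1 = 0  ✓
triangle: |2−2|=0 ≤ l₃=2 ≤ 2+2=4  ✓
parity: l₁+l₂+l₃ = 6 is even  ✓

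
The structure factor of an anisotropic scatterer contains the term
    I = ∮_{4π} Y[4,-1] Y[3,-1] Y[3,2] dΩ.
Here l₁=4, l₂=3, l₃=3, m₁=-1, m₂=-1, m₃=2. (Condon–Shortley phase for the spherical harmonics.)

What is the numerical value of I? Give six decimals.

Checks pass: Σm=0; 10 even; l₃=3∈[1,7].
(2·4+1)(2·3+1)(2·3+1) = 441
Δ: 4! 4! 2! / 11! → 1/34650
sum: t=1:−1/72 t=2:+1/16 t=3:−1/72 = 5/144
3j²(4 3 3; 0 0 0) = Δ·Π!·Σ² = 2/77  (sign -1)
sum: t=1:−1/144 t=2:+1/48 = 1/72
3j²(4 3 3; -1 -1 2) = Δ·Π!·Σ² = 16/693  (sign -1)
combine: 4πI² = 441·2/77·16/693 = 32/121
take √, sign +1: I = 0.14506992

0.145070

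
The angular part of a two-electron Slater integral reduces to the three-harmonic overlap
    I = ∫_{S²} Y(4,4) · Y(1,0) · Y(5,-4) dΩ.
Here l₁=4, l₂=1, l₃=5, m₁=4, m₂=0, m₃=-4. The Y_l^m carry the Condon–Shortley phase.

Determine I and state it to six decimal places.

0.147319

m-sum 0 ✓  L=10 even ✓  3≤5≤5 ✓
Π(2lᵢ+1) = 9×3×11 = 297
triangle coeff Δ(4,1,5) = 1/495
Σ_t [0,0]: t=0:+1/576 = 1/576
(3j)²=5/99 [(4 1 5; 0 0 0)], sign=-1
Σ_t [0,0]: t=0:+1/40320 = 1/40320
(3j)²=1/55 [(4 1 5; 4 0 -4)], sign=-1
⇒ 4πI² = 3/11
I = (+1)√(3/11/(4π)) = 0.14731920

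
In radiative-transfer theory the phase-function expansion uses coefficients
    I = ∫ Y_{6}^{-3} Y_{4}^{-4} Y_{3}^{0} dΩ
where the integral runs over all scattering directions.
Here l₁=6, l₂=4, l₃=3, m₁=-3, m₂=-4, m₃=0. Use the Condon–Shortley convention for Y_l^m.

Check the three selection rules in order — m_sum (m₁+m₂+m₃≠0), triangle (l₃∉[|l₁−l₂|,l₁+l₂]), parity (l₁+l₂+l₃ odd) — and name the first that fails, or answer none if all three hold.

Σmᵢ = -7  ✗
l₃∈[|l₁−l₂|,l₁+l₂]=[2,10], have l₃=3
Σlᵢ = 13 ⇒ odd

m_sum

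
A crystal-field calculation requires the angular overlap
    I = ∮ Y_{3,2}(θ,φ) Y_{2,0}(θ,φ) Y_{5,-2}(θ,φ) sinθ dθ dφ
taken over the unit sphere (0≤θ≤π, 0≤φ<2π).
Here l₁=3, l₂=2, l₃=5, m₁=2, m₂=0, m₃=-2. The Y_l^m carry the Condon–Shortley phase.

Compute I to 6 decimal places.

0.190188

Rules hold: Σm=0, L=10 even, 1≤5≤5.
N = 7·5·11 = 385
Δ = 0!·6!·4!/11! = 1/2310
Racah Σ t=0..0: t=0:+1/144 = 1/144
⇒ 3j(3 2 5; 0 0 0)² = 10/231, sgn -1
Racah Σ t=0..0: t=0:+1/480 = 1/480
⇒ 3j(3 2 5; 2 0 -2)² = 3/110, sgn -1
4πI² = N·(3j₀)²·(3jₘ)² = 5/11
I = +1·√(0.454545/4π) = 0.19018827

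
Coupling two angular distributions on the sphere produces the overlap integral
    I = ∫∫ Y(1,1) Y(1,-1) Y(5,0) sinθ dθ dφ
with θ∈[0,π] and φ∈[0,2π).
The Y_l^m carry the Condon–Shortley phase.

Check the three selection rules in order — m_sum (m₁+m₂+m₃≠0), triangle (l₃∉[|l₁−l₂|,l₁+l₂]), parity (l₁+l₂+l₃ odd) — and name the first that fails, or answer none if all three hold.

triangle

m₁+m₂+m₃ = 1 − 1 + 0 = 0  ✓
triangle: |1−1|=0 ≤ l₃=5 ≤ 1+1=2  ✗
parity: l₁+l₂+l₃ = 7 is odd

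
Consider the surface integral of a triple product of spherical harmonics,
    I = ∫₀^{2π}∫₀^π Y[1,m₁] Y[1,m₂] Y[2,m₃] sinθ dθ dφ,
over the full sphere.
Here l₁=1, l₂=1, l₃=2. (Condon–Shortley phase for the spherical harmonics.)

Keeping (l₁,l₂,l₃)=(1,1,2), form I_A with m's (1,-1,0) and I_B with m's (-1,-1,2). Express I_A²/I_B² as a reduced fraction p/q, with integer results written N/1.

1/6

Same 1,1,2: normalisation and zero-m 3j drop out of the ratio.
A: Δ: 0! 2! 2! / 5! → 1/30; sum: t=0:+1/4 = 1/4; 3j²(1 1 2; 1 -1 0) = Δ·Π!·Σ² = 1/30  (sign +1)
B: Δ: 0! 2! 2! / 5! → 1/30; sum: t=0:+1/4 = 1/4; 3j²(1 1 2; -1 -1 2) = Δ·Π!·Σ² = 1/5  (sign +1)
I_A²/I_B² = (1/30)/(1/5) = 1/6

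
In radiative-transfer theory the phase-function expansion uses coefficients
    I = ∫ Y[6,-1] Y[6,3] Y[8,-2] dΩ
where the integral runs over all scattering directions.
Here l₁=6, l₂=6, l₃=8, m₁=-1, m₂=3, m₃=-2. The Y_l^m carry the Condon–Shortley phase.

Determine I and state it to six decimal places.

-0.116362

Rules hold: Σm=0, L=20 even, 0≤8≤12.
N = 13·13·17 = 2873
Δ = 4!·8!·8!/21! = 1/1309458150
Racah Σ t=0..4: t=0:+1/49766400 t=1:−1/3110400 t=2:+1/1327104 t=3:−1/3110400 t=4:+1/49766400 = 1/6635520
⇒ 3j(6 6 8; 0 0 0)² = 350/46189, sgn +1
Racah Σ t=1..4: t=1:−1/348364800 t=2:+1/14515200 t=3:−1/4976640 t=4:+1/12441600 = -19/348364800
⇒ 3j(6 6 8; -1 3 -2)² = 19/2431, sgn -1
4πI² = N·(3j₀)²·(3jₘ)² = 350/2057
I = -1·√(0.170151/4π) = -0.11636221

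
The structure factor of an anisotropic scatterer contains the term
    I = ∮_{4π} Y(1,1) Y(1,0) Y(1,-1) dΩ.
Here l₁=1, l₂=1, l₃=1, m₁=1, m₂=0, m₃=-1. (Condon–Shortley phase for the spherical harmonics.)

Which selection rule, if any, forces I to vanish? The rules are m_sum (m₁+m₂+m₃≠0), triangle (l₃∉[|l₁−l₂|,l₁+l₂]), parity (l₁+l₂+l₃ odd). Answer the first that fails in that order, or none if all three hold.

parity

m₁+m₂+m₃ = 1 + 0 − 1 = 0  ✓
triangle: |1−1|=0 ≤ l₃=1 ≤ 1+1=2  ✓
parity: l₁+l₂+l₃ = 3 is odd  ✗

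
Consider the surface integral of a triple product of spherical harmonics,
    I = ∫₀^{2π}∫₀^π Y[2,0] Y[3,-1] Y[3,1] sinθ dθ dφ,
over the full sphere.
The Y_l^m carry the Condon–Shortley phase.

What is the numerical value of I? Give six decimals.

Checks pass: Σm=0; 8 even; l₃=3∈[1,5].
(2·2+1)(2·3+1)(2·3+1) = 245
Δ: 2! 2! 4! / 9! → 1/3780
sum: t=0:+1/24 t=1:−1/4 t=2:+1/24 = -1/6
3j²(2 3 3; 0 0 0) = Δ·Π!·Σ² = 4/105  (sign +1)
sum: t=0:+1/16 t=1:−1/6 t=2:+1/96 = -3/32
3j²(2 3 3; 0 -1 1) = Δ·Π!·Σ² = 3/140  (sign -1)
combine: 4πI² = 245·4/105·3/140 = 1/5
take √, sign -1: I = -0.12615663

-0.126157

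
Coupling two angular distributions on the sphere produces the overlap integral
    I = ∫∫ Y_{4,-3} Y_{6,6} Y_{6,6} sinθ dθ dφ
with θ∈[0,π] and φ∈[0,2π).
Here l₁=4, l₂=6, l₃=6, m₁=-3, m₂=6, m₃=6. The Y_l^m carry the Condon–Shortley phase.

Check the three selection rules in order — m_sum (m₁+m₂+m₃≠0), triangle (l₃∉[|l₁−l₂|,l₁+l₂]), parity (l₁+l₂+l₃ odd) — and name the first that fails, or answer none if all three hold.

m₁+m₂+m₃ = -3 + 6 + 6 = 9  ✗
triangle: |4−6|=2 ≤ l₃=6 ≤ 4+6=10
parity: l₁+l₂+l₃ = 16 is even

m_sum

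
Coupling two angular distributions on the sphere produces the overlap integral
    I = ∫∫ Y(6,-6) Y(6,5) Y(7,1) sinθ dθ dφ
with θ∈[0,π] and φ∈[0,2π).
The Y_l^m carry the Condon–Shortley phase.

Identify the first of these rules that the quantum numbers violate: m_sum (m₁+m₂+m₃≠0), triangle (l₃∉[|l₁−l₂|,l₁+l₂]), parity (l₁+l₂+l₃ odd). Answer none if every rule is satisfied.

Σmᵢ = 0  ✓
l₃∈[|l₁−l₂|,l₁+l₂]=[0,12], have l₃=7  ✓
Σlᵢ = 19 ⇒ odd  ✗

parity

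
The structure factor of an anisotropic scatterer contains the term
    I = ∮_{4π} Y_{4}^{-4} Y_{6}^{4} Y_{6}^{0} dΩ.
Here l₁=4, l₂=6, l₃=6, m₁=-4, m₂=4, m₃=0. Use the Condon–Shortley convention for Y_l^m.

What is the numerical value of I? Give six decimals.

Rules hold: Σm=0, L=16 even, 2≤6≤10.
N = 9·13·13 = 1521
Δ = 4!·4!·8!/17! = 1/15315300
Racah Σ t=0..4: t=0:+1/829440 t=1:−1/25920 t=2:+1/9216 t=3:−1/25920 t=4:+1/829440 = 7/207360
⇒ 3j(4 6 6; 0 0 0)² = 28/2431, sgn +1
Racah Σ t=4..4: t=4:+1/829440 = 1/829440
⇒ 3j(4 6 6; -4 4 0)² = 35/2431, sgn +1
4πI² = N·(3j₀)²·(3jₘ)² = 8820/34969
I = +1·√(0.252223/4π) = 0.14167322

0.141673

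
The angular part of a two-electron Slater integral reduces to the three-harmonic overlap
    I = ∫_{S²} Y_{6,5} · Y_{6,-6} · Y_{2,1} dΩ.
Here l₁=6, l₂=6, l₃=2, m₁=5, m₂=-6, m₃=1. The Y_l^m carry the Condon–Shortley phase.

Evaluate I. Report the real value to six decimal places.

0.178412

Rules hold: Σm=0, L=14 even, 0≤2≤12.
N = 13·13·5 = 845
Δ = 10!·2!·2!/15! = 1/90090
Racah Σ t=4..6: t=4:+1/69120 t=5:−1/14400 t=6:+1/69120 = -7/172800
⇒ 3j(6 6 2; 0 0 0)² = 14/715, sgn -1
Racah Σ t=0..0: t=0:+1/7257600 = 1/7257600
⇒ 3j(6 6 2; 5 -6 1)² = 11/455, sgn -1
4πI² = N·(3j₀)²·(3jₘ)² = 2/5
I = +1·√(0.4/4π) = 0.17841241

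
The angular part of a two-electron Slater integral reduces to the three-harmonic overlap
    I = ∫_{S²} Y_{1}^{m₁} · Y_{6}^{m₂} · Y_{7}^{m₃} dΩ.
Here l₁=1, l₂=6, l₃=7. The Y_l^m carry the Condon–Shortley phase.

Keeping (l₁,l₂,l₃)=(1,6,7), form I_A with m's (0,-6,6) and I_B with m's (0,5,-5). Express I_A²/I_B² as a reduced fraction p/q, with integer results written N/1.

l's match ⇒ only the (l;m) 3-j factors differ between A and B.
A: triangle coeff Δ(1,6,7) = 1/1365; Σ_t [0,0]: t=0:+1/479001600 = 1/479001600; (3j)²=1/105 [(1 6 7; 0 -6 6)], sign=-1
B: triangle coeff Δ(1,6,7) = 1/1365; Σ_t [0,0]: t=0:+1/39916800 = 1/39916800; (3j)²=8/455 [(1 6 7; 0 5 -5)], sign=+1
I_A²/I_B² = (1/105)/(8/455) = 13/24

13/24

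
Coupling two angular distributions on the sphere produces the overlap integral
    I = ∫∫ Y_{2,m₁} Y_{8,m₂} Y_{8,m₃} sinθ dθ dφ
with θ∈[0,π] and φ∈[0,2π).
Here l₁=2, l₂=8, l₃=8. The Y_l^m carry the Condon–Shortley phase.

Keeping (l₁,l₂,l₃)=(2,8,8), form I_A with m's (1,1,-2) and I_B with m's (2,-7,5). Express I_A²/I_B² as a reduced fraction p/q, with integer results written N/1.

l's match ⇒ only the (l;m) 3-j factors differ between A and B.
A: triangle coeff Δ(2,8,8) = 1/348840; Σ_t [0,1]: t=0:+1/87091200 t=1:−1/58060800 = -1/174182400; (3j)²=7/2584 [(2 8 8; 1 1 -2)], sign=-1
B: triangle coeff Δ(2,8,8) = 1/348840; Σ_t [0,0]: t=0:+1/24908083200 = 1/24908083200; (3j)²=7/1292 [(2 8 8; 2 -7 5)], sign=-1
I_A²/I_B² = (7/2584)/(7/1292) = 1/2

1/2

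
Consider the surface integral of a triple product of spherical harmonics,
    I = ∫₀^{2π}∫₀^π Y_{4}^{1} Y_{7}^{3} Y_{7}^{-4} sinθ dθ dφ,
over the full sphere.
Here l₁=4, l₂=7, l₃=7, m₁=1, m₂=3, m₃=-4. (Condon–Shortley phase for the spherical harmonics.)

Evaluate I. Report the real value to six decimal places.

m-sum 0 ✓  L=18 even ✓  3≤7≤11 ✓
Π(2lᵢ+1) = 9×15×15 = 2025
triangle coeff Δ(4,7,7) = 1/58198140
Σ_t [0,4]: t=0:+1/17418240 t=1:−1/622080 t=2:+1/230400 t=3:−1/622080 t=4:+1/17418240 = 1/806400
(3j)²=2268/230945 [(4 7 7; 0 0 0)], sign=-1
Σ_t [0,3]: t=0:+1/522547200 t=1:−1/8709120 t=2:+1/1935360 t=3:−1/4354560 = 13/74649600
(3j)²=91/11628 [(4 7 7; 1 3 -4)], sign=-1
⇒ 4πI² = 178605/1147619
I = (+1)√(178605/1147619/(4π)) = 0.11128663

0.111287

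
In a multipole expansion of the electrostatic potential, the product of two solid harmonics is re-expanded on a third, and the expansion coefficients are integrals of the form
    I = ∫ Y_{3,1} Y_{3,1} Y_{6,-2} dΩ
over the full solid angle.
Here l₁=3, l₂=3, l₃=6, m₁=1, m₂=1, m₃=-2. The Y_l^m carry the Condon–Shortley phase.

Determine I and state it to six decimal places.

0.242943

m-sum 0 ✓  L=12 even ✓  0≤6≤6 ✓
Π(2lᵢ+1) = 7×7×13 = 637
triangle coeff Δ(3,3,6) = 1/12012
Σ_t [0,0]: t=0:+1/1296 = 1/1296
(3j)²=100/3003 [(3 3 6; 0 0 0)], sign=+1
Σ_t [0,0]: t=0:+1/2304 = 1/2304
(3j)²=5/143 [(3 3 6; 1 1 -2)], sign=+1
⇒ 4πI² = 3500/4719
I = (+1)√(3500/4719/(4π)) = 0.24294284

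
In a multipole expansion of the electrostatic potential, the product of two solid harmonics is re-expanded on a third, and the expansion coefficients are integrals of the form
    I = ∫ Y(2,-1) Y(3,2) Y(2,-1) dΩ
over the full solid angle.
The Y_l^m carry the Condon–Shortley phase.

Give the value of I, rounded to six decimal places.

0.000000

l₁+l₂+l₃=7 is odd: 3j(l;000)=0 ⇒ I=0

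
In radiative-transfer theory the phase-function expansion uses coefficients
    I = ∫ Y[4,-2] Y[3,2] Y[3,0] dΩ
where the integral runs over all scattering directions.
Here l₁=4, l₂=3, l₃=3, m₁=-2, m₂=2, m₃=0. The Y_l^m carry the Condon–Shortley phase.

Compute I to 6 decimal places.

m-sum 0 ✓  L=10 even ✓  1≤3≤7 ✓
Π(2lᵢ+1) = 9×7×7 = 441
triangle coeff Δ(4,3,3) = 1/34650
Σ_t [1,3]: t=1:−1/72 t=2:+1/16 t=3:−1/72 = 5/144
(3j)²=2/77 [(4 3 3; 0 0 0)], sign=-1
Σ_t [3,4]: t=3:−1/72 t=4:+1/96 = -1/288
(3j)²=1/462 [(4 3 3; -2 2 0)], sign=+1
⇒ 4πI² = 3/121
I = (-1)√(3/121/(4π)) = -0.04441841

-0.044418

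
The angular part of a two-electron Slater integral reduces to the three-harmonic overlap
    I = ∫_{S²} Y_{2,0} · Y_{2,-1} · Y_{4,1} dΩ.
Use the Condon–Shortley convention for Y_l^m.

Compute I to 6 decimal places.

-0.220728

Checks pass: Σm=0; 8 even; l₃=4∈[0,4].
(2·2+1)(2·2+1)(2·4+1) = 225
Δ: 0! 4! 4! / 9! → 1/630
sum: t=0:+1/16 = 1/16
3j²(2 2 4; 0 0 0) = Δ·Π!·Σ² = 2/35  (sign +1)
sum: t=0:+1/24 = 1/24
3j²(2 2 4; 0 -1 1) = Δ·Π!·Σ² = 1/21  (sign -1)
combine: 4πI² = 225·2/35·1/21 = 30/49
take √, sign -1: I = -0.22072812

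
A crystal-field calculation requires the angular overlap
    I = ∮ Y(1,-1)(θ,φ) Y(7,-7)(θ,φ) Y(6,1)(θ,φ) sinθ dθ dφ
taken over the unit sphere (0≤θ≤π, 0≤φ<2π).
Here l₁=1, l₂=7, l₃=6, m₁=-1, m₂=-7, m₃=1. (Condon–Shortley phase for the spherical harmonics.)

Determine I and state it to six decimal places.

-1 − 7 + 1 = -7 ≠ 0: azimuthal integral kills it; I = 0

0.000000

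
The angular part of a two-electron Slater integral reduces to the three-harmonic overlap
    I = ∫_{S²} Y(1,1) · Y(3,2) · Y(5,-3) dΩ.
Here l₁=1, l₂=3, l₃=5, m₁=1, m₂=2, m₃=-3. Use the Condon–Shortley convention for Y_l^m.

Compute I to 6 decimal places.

l₃=5 ∉ [2,4] — triangle fails ⇒ I = 0

0.000000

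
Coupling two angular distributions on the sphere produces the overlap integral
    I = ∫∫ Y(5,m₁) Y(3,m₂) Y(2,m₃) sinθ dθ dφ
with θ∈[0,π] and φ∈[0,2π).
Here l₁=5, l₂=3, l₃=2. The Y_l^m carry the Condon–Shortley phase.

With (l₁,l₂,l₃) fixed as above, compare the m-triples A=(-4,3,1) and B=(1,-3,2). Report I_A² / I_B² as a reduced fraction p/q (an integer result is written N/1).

84/1

Same 5,3,2: normalisation and zero-m 3j drop out of the ratio.
A: Δ: 6! 4! 0! / 11! → 1/2310; sum: t=6:+1/4320 = 1/4320; 3j²(5 3 2; -4 3 1) = Δ·Π!·Σ² = 2/55  (sign -1)
B: Δ: 6! 4! 0! / 11! → 1/2310; sum: t=0:+1/17280 = 1/17280; 3j²(5 3 2; 1 -3 2) = Δ·Π!·Σ² = 1/2310  (sign +1)
I_A²/I_B² = (2/55)/(1/2310) = 84/1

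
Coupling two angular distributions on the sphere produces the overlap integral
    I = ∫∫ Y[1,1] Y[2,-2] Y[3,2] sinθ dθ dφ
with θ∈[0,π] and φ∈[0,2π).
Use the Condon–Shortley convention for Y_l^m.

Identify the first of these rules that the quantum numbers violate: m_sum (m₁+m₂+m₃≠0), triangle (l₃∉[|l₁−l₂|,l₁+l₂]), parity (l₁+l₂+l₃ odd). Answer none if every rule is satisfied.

m_sum

azimuthal sum: 1 − 2 + 2 = 1  ✗
1 ≤ 3 ≤ 3 (triangle on l)
L = 1 + 2 + 3 = 6 (even)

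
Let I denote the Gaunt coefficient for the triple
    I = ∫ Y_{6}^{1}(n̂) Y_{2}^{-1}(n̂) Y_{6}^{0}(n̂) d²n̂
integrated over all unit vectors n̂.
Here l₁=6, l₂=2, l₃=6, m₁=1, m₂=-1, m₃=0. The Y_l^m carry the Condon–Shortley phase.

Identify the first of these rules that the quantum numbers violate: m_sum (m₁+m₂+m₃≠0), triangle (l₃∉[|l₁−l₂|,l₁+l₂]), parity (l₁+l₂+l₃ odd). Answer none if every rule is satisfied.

Σmᵢ = 0  ✓
l₃∈[|l₁−l₂|,l₁+l₂]=[4,8], have l₃=6  ✓
Σlᵢ = 14 ⇒ even  ✓

none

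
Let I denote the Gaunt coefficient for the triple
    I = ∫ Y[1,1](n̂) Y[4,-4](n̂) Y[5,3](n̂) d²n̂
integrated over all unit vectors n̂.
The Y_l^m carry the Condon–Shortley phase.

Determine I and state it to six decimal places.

-0.049106

Rules hold: Σm=0, L=10 even, 3≤5≤5.
N = 3·9·11 = 297
Δ = 0!·2!·8!/11! = 1/495
Racah Σ t=0..0: t=0:+1/576 = 1/576
⇒ 3j(1 4 5; 0 0 0)² = 5/99, sgn -1
Racah Σ t=0..0: t=0:+1/80640 = 1/80640
⇒ 3j(1 4 5; 1 -4 3)² = 1/495, sgn +1
4πI² = N·(3j₀)²·(3jₘ)² = 1/33
I = -1·√(0.030303/4π) = -0.04910640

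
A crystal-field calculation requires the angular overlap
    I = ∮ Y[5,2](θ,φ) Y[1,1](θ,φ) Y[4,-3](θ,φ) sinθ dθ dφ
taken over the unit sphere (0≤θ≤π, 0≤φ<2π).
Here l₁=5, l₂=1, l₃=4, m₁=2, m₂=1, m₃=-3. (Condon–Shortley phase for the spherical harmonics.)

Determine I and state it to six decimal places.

Rules hold: Σm=0, L=10 even, 4≤4≤6.
N = 11·3·9 = 297
Δ = 2!·8!·0!/11! = 1/495
Racah Σ t=1..1: t=1:−1/576 = -1/576
⇒ 3j(5 1 4; 0 0 0)² = 5/99, sgn -1
Racah Σ t=2..2: t=2:+1/10080 = 1/10080
⇒ 3j(5 1 4; 2 1 -3)² = 1/165, sgn -1
4πI² = N·(3j₀)²·(3jₘ)² = 1/11
I = +1·√(0.0909091/4π) = 0.08505478

0.085055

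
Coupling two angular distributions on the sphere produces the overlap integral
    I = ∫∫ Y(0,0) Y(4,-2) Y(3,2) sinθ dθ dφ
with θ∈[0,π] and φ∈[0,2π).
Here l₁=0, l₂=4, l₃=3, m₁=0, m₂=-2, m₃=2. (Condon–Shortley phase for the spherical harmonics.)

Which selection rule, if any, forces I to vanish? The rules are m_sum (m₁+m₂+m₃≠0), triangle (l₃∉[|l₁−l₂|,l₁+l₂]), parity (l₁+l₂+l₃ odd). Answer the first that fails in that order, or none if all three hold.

triangle

Σmᵢ = 0  ✓
l₃∈[|l₁−l₂|,l₁+l₂]=[4,4], have l₃=3  ✗
Σlᵢ = 7 ⇒ odd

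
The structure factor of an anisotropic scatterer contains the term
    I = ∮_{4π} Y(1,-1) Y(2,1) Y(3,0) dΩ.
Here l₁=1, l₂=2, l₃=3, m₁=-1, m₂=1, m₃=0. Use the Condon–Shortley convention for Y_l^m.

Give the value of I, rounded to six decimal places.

0.143048

m-sum 0 ✓  L=6 even ✓  1≤3≤3 ✓
Π(2lᵢ+1) = 3×5×7 = 105
triangle coeff Δ(1,2,3) = 1/105
Σ_t [0,0]: t=0:+1/4 = 1/4
(3j)²=3/35 [(1 2 3; 0 0 0)], sign=-1
Σ_t [0,0]: t=0:+1/12 = 1/12
(3j)²=1/35 [(1 2 3; -1 1 0)], sign=-1
⇒ 4πI² = 9/35
I = (+1)√(9/35/(4π)) = 0.14304817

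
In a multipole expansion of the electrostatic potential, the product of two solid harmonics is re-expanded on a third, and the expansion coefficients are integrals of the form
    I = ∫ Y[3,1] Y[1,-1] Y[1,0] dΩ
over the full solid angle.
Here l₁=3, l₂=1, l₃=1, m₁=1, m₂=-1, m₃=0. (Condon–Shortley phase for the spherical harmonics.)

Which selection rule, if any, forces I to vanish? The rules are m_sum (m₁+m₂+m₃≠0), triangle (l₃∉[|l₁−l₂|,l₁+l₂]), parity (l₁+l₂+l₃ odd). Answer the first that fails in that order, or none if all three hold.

triangle

Σmᵢ = 0  ✓
l₃∈[|l₁−l₂|,l₁+l₂]=[2,4], have l₃=1  ✗
Σlᵢ = 5 ⇒ odd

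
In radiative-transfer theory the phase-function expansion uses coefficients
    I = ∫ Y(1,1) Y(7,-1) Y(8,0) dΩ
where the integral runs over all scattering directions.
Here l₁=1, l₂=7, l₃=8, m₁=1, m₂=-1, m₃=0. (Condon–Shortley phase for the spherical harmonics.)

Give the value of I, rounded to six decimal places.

Checks pass: Σm=0; 16 even; l₃=8∈[6,8].
(2·1+1)(2·7+1)(2·8+1) = 765
Δ: 0! 2! 14! / 17! → 1/2040
sum: t=0:+1/25401600 = 1/25401600
3j²(1 7 8; 0 0 0) = Δ·Π!·Σ² = 8/255  (sign +1)
sum: t=0:+1/58060800 = 1/58060800
3j²(1 7 8; 1 -1 0) = Δ·Π!·Σ² = 7/510  (sign +1)
combine: 4πI² = 765·8/255·7/510 = 28/85
take √, sign +1: I = 0.16190663

0.161907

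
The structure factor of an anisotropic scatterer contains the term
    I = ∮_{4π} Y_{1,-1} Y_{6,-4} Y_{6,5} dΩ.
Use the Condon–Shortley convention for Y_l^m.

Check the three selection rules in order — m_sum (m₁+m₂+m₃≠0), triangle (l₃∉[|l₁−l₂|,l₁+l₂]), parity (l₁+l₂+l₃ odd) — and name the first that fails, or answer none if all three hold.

parity

m₁+m₂+m₃ = -1 − 4 + 5 = 0  ✓
triangle: |1−6|=5 ≤ l₃=6 ≤ 1+6=7  ✓
parity: l₁+l₂+l₃ = 13 is odd  ✗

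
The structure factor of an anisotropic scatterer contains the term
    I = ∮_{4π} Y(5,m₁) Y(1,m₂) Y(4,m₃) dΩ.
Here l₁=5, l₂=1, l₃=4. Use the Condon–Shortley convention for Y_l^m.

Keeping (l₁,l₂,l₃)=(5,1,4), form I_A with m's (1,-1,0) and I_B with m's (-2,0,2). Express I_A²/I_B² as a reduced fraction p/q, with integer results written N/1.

Shared (l₁,l₂,l₃)=(5,1,4): N and (l;000)² cancel in I_A²/I_B².
A: Δ = 2!·8!·0!/11! = 1/495; Racah Σ t=0..0: t=0:+1/1152 = 1/1152; ⇒ 3j(5 1 4; 1 -1 0)² = 1/33, sgn +1
B: Δ = 2!·8!·0!/11! = 1/495; Racah Σ t=1..1: t=1:−1/1440 = -1/1440; ⇒ 3j(5 1 4; -2 0 2)² = 7/165, sgn -1
I_A²/I_B² = (1/33)/(7/165) = 5/7

5/7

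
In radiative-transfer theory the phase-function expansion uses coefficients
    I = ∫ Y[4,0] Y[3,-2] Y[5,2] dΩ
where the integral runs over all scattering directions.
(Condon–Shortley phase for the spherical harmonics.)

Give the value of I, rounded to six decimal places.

m-sum 0 ✓  L=12 even ✓  1≤5≤7 ✓
Π(2lᵢ+1) = 9×7×11 = 693
triangle coeff Δ(4,3,5) = 1/180180
Σ_t [0,2]: t=0:+1/576 t=1:−1/144 t=2:+1/576 = -1/288
(3j)²=20/1001 [(4 3 5; 0 0 0)], sign=+1
Σ_t [0,1]: t=0:+1/576 t=1:−1/864 = 1/1728
(3j)²=5/1287 [(4 3 5; 0 -2 2)], sign=-1
⇒ 4πI² = 100/1859
I = (-1)√(100/1859/(4π)) = -0.06542675

-0.065427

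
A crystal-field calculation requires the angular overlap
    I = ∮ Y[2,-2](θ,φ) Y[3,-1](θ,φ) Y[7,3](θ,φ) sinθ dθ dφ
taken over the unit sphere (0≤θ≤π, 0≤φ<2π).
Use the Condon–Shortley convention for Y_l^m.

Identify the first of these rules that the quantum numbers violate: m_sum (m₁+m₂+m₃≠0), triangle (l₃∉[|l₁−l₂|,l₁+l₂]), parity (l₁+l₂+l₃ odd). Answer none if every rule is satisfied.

m₁+m₂+m₃ = -2 − 1 + 3 = 0  ✓
triangle: |2−3|=1 ≤ l₃=7 ≤ 2+3=5  ✗
parity: l₁+l₂+l₃ = 12 is even

triangle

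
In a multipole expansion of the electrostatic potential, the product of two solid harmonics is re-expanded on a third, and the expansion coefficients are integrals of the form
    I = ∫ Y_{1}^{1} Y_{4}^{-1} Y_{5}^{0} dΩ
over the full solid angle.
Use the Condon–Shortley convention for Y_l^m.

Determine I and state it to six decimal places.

0.155288

Rules hold: Σm=0, L=10 even, 3≤5≤5.
N = 3·9·11 = 297
Δ = 0!·2!·8!/11! = 1/495
Racah Σ t=0..0: t=0:+1/576 = 1/576
⇒ 3j(1 4 5; 0 0 0)² = 5/99, sgn -1
Racah Σ t=0..0: t=0:+1/1440 = 1/1440
⇒ 3j(1 4 5; 1 -1 0)² = 2/99, sgn -1
4πI² = N·(3j₀)²·(3jₘ)² = 10/33
I = +1·√(0.30303/4π) = 0.15528807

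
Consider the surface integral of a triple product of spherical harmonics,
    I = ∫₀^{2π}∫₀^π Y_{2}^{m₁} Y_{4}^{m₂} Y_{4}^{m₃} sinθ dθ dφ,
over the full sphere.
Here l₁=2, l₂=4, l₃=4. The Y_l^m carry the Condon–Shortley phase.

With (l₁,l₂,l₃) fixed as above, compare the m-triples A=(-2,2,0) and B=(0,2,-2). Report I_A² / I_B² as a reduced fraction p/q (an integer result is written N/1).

l's match ⇒ only the (l;m) 3-j factors differ between A and B.
A: triangle coeff Δ(2,4,4) = 1/13860; Σ_t [2,2]: t=2:+1/192 = 1/192; (3j)²=3/77 [(2 4 4; -2 2 0)], sign=+1
B: triangle coeff Δ(2,4,4) = 1/13860; Σ_t [0,2]: t=0:+1/2880 t=1:−1/120 t=2:+1/192 = -1/360; (3j)²=16/3465 [(2 4 4; 0 2 -2)], sign=-1
I_A²/I_B² = (3/77)/(16/3465) = 135/16

135/16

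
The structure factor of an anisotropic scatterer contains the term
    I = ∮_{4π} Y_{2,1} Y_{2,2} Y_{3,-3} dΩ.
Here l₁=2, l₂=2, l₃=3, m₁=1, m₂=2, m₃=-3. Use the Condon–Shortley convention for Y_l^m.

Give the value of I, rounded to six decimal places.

Σlᵢ=7 odd — θ-integrand is odd under cosθ→−cosθ; I=0

0.000000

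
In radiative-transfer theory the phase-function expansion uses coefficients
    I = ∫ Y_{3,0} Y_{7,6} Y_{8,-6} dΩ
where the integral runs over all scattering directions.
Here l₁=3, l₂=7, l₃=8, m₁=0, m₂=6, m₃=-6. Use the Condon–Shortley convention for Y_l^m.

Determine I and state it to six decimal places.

m-sum 0 ✓  L=18 even ✓  4≤8≤10 ✓
Π(2lᵢ+1) = 7×15×17 = 1785
triangle coeff Δ(3,7,8) = 1/5290740
Σ_t [0,2]: t=0:+1/7257600 t=1:−1/2073600 t=2:+1/7257600 = -1/4838400
(3j)²=252/20995 [(3 7 8; 0 0 0)], sign=-1
Σ_t [1,2]: t=1:−1/1916006400 t=2:+1/479001600 = 1/638668800
(3j)²=117/6460 [(3 7 8; 0 6 -6)], sign=+1
⇒ 4πI² = 11907/30685
I = (-1)√(11907/30685/(4π)) = -0.17572485

-0.175725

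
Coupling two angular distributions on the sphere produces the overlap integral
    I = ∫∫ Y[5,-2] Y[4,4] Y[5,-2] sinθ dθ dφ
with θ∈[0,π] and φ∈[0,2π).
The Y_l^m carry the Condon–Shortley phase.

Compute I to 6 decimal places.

0.181552

m-sum 0 ✓  L=14 even ✓  1≤5≤9 ✓
Π(2lᵢ+1) = 11×9×11 = 1089
triangle coeff Δ(5,4,5) = 1/3153150
Σ_t [0,4]: t=0:+1/69120 t=1:−1/1728 t=2:+1/576 t=3:−1/1728 t=4:+1/69120 = 7/11520
(3j)²=2/143 [(5 4 5; 0 0 0)], sign=-1
Σ_t [4,4]: t=4:+1/20736 = 1/20736
(3j)²=35/1287 [(5 4 5; -2 4 -2)], sign=-1
⇒ 4πI² = 70/169
I = (+1)√(70/169/(4π)) = 0.18155187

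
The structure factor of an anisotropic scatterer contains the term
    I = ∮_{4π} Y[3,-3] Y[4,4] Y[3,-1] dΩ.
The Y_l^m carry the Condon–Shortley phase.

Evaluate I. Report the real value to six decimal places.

-0.166198

m-sum 0 ✓  L=10 even ✓  1≤3≤7 ✓
Π(2lᵢ+1) = 7×9×7 = 441
triangle coeff Δ(3,4,3) = 1/34650
Σ_t [1,3]: t=1:−1/72 t=2:+1/16 t=3:−1/72 = 5/144
(3j)²=2/77 [(3 4 3; 0 0 0)], sign=-1
Σ_t [4,4]: t=4:+1/1152 = 1/1152
(3j)²=1/33 [(3 4 3; -3 4 -1)], sign=+1
⇒ 4πI² = 42/121
I = (-1)√(42/121/(4π)) = -0.16619847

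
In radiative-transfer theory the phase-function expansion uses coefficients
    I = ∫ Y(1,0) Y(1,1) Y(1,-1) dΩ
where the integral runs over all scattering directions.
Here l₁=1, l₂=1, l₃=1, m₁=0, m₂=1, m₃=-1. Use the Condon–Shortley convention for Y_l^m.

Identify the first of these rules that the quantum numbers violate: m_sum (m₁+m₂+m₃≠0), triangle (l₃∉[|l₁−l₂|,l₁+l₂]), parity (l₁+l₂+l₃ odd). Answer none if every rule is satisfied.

parity

m₁+m₂+m₃ = 0 + 1 − 1 = 0  ✓
triangle: |1−1|=0 ≤ l₃=1 ≤ 1+1=2  ✓
parity: l₁+l₂+l₃ = 3 is odd  ✗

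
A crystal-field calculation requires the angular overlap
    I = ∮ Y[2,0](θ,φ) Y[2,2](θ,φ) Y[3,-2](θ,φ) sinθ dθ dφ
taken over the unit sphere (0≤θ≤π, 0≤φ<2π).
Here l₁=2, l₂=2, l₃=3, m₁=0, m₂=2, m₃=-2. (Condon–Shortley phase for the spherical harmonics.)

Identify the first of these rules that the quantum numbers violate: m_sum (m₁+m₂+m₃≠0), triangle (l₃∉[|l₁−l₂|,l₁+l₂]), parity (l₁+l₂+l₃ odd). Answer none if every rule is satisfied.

parity

azimuthal sum: 0 + 2 − 2 = 0  ✓
0 ≤ 3 ≤ 4 (triangle on l)  ✓
L = 2 + 2 + 3 = 7 (odd)  ✗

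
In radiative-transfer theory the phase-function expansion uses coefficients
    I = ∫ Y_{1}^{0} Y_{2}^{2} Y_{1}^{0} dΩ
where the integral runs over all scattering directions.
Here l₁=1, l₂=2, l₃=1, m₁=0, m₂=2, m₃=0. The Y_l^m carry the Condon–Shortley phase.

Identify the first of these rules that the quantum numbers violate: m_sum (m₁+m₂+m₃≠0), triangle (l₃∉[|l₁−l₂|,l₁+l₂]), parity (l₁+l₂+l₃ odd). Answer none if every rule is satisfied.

Σmᵢ = 2  ✗
l₃∈[|l₁−l₂|,l₁+l₂]=[1,3], have l₃=1
Σlᵢ = 4 ⇒ even

m_sum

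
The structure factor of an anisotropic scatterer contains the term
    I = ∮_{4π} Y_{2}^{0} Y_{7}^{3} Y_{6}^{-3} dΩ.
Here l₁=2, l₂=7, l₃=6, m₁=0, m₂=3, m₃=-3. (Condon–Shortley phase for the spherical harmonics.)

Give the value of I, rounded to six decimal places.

L=15 odd ⇒ parity kills the (l;000) factor ⇒ I = 0

0.000000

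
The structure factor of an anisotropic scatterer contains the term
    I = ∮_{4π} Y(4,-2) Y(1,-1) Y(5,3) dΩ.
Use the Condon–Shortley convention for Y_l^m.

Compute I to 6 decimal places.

Rules hold: Σm=0, L=10 even, 3≤5≤5.
N = 9·3·11 = 297
Δ = 0!·8!·2!/11! = 1/495
Racah Σ t=0..0: t=0:+1/576 = 1/576
⇒ 3j(4 1 5; 0 0 0)² = 5/99, sgn -1
Racah Σ t=0..0: t=0:+1/2880 = 1/2880
⇒ 3j(4 1 5; -2 -1 3)² = 28/495, sgn +1
4πI² = N·(3j₀)²·(3jₘ)² = 28/33
I = -1·√(0.848485/4π) = -0.25984664

-0.259847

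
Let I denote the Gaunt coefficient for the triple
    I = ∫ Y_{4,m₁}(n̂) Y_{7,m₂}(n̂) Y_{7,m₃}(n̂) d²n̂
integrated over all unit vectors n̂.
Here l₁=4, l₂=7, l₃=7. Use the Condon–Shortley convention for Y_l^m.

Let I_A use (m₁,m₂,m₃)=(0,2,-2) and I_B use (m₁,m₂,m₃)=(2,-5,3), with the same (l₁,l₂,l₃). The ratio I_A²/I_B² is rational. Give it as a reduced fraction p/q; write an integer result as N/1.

Shared (l₁,l₂,l₃)=(4,7,7): N and (l;000)² cancel in I_A²/I_B².
A: Δ = 4!·4!·10!/19! = 1/58198140; Racah Σ t=0..4: t=0:+1/209018880 t=1:−1/2903040 t=2:+1/483840 t=3:−1/622080 t=4:+1/8294400 = 251/1045094400; ⇒ 3j(4 7 7; 0 2 -2)² = 63001/58198140, sgn -1
B: Δ = 4!·4!·10!/19! = 1/58198140; Racah Σ t=0..2: t=0:+1/7741440 t=1:−1/13063680 t=2:+1/348364800 = 29/522547200; ⇒ 3j(4 7 7; 2 -5 3)² = 1682/264537, sgn +1
I_A²/I_B² = (63001/58198140)/(1682/264537) = 63001/370040

63001/370040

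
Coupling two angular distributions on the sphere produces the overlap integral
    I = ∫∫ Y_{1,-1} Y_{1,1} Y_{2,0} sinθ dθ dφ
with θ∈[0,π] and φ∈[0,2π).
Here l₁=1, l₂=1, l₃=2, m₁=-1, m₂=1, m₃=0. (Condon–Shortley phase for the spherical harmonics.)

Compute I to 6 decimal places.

0.126157

Rules hold: Σm=0, L=4 even, 0≤2≤2.
N = 3·3·5 = 45
Δ = 0!·2!·2!/5! = 1/30
Racah Σ t=0..0: t=0:+1/1 = 1/1
⇒ 3j(1 1 2; 0 0 0)² = 2/15, sgn +1
Racah Σ t=0..0: t=0:+1/4 = 1/4
⇒ 3j(1 1 2; -1 1 0)² = 1/30, sgn +1
4πI² = N·(3j₀)²·(3jₘ)² = 1/5
I = +1·√(0.2/4π) = 0.12615663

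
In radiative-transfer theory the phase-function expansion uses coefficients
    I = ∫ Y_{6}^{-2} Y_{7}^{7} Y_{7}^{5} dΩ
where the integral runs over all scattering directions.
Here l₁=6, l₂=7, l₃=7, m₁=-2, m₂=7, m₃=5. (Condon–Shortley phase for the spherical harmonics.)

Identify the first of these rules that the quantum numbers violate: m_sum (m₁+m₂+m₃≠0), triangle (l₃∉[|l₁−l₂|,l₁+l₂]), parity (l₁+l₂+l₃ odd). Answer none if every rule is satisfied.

m_sum

m₁+m₂+m₃ = -2 + 7 + 5 = 10  ✗
triangle: |6−7|=1 ≤ l₃=7 ≤ 6+7=13
parity: l₁+l₂+l₃ = 20 is even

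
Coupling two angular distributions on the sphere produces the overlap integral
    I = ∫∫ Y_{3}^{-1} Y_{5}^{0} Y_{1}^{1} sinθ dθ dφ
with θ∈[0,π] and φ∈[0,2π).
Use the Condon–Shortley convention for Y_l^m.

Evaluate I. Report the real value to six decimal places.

triangle: need 2≤l₃≤8, have 1; I=0

0.000000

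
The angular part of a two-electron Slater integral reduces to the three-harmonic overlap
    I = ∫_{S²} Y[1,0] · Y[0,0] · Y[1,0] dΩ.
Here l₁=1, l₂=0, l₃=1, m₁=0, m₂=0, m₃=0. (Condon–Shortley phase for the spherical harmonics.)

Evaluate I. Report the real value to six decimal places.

0.282095

m-sum 0 ✓  L=2 even ✓  1≤1≤1 ✓
Π(2lᵢ+1) = 3×1×3 = 9
triangle coeff Δ(1,0,1) = 1/3
Σ_t [0,0]: t=0:+1/1 = 1/1
(3j)²=1/3 [(1 0 1; 0 0 0)], sign=-1
(m-triple is (0,0,0) — same symbol as above.)
⇒ 4πI² = 1/1
I = (+1)√(1/1/(4π)) = 0.28209479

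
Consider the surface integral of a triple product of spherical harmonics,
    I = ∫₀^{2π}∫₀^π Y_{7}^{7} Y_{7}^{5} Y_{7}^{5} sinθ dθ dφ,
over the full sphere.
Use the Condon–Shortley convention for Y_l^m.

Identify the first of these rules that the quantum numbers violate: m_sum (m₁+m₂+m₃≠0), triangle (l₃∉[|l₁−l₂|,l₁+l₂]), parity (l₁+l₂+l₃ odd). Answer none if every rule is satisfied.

m_sum

azimuthal sum: 7 + 5 + 5 = 17  ✗
0 ≤ 7 ≤ 14 (triangle on l)
L = 7 + 7 + 7 = 21 (odd)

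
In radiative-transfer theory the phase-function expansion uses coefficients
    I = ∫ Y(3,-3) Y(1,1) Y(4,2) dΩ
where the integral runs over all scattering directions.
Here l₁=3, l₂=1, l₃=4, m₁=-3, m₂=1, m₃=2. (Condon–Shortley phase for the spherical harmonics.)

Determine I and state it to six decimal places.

0.061558

Checks pass: Σm=0; 8 even; l₃=4∈[2,4].
(2·3+1)(2·1+1)(2·4+1) = 189
Δ: 0! 6! 2! / 9! → 1/252
sum: t=0:+1/36 = 1/36
3j²(3 1 4; 0 0 0) = Δ·Π!·Σ² = 4/63  (sign +1)
sum: t=0:+1/1440 = 1/1440
3j²(3 1 4; -3 1 2) = Δ·Π!·Σ² = 1/252  (sign +1)
combine: 4πI² = 189·4/63·1/252 = 1/21
take √, sign +1: I = 0.06155813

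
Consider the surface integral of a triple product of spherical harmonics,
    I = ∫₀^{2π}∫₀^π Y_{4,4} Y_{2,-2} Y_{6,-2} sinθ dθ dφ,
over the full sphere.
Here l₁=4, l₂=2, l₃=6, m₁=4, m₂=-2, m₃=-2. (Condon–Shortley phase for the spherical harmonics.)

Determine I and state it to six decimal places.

Rules hold: Σm=0, L=12 even, 2≤6≤6.
N = 9·5·13 = 585
Δ = 0!·8!·4!/13! = 1/6435
Racah Σ t=0..0: t=0:+1/2304 = 1/2304
⇒ 3j(4 2 6; 0 0 0)² = 5/143, sgn +1
Racah Σ t=0..0: t=0:+1/967680 = 1/967680
⇒ 3j(4 2 6; 4 -2 -2)² = 1/6435, sgn +1
4πI² = N·(3j₀)²·(3jₘ)² = 5/1573
I = +1·√(0.00317864/4π) = 0.01590434

0.015904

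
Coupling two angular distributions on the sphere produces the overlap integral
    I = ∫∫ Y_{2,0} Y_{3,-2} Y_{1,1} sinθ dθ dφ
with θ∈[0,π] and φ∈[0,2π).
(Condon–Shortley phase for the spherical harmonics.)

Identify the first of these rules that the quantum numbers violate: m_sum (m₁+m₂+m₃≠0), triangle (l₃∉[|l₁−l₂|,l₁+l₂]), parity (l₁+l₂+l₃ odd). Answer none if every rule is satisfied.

Σmᵢ = -1  ✗
l₃∈[|l₁−l₂|,l₁+l₂]=[1,5], have l₃=1
Σlᵢ = 6 ⇒ even

m_sum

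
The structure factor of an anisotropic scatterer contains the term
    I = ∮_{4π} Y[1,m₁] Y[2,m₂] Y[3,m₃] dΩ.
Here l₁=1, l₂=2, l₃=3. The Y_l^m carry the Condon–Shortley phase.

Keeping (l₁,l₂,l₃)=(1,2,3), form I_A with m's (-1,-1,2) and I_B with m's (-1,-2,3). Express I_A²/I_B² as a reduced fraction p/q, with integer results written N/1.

l's match ⇒ only the (l;m) 3-j factors differ between A and B.
A: triangle coeff Δ(1,2,3) = 1/105; Σ_t [0,0]: t=0:+1/12 = 1/12; (3j)²=2/21 [(1 2 3; -1 -1 2)], sign=-1
B: triangle coeff Δ(1,2,3) = 1/105; Σ_t [0,0]: t=0:+1/48 = 1/48; (3j)²=1/7 [(1 2 3; -1 -2 3)], sign=+1
I_A²/I_B² = (2/21)/(1/7) = 2/3

2/3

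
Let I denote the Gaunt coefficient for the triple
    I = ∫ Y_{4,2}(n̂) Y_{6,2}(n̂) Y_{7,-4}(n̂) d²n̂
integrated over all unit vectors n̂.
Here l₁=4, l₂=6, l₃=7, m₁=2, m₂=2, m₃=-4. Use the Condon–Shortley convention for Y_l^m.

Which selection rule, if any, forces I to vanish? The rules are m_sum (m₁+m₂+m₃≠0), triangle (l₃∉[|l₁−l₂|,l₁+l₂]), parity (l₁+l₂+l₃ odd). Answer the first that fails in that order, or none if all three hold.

m₁+m₂+m₃ = 2 + 2 − 4 = 0  ✓
triangle: |4−6|=2 ≤ l₃=7 ≤ 4+6=10  ✓
parity: l₁+l₂+l₃ = 17 is odd  ✗

parity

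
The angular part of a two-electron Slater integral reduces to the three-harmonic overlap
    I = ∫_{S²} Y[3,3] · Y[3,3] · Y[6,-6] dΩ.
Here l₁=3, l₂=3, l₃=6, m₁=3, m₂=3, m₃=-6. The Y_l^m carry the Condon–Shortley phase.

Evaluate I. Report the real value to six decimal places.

0.360342

Rules hold: Σm=0, L=12 even, 0≤6≤6.
N = 7·7·13 = 637
Δ = 0!·6!·6!/13! = 1/12012
Racah Σ t=0..0: t=0:+1/1296 = 1/1296
⇒ 3j(3 3 6; 0 0 0)² = 100/3003, sgn +1
Racah Σ t=0..0: t=0:+1/518400 = 1/518400
⇒ 3j(3 3 6; 3 3 -6)² = 1/13, sgn +1
4πI² = N·(3j₀)²·(3jₘ)² = 700/429
I = +1·√(1.6317/4π) = 0.36034246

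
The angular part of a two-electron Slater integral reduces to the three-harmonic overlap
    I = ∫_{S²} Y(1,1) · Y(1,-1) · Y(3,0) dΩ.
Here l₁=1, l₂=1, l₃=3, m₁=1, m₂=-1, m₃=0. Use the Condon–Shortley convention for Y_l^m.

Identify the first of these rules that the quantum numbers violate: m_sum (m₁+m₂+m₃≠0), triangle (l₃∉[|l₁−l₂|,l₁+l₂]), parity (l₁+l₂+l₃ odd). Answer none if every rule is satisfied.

triangle

azimuthal sum: 1 − 1 + 0 = 0  ✓
0 ≤ 3 ≤ 2 (triangle on l)  ✗
L = 1 + 1 + 3 = 5 (odd)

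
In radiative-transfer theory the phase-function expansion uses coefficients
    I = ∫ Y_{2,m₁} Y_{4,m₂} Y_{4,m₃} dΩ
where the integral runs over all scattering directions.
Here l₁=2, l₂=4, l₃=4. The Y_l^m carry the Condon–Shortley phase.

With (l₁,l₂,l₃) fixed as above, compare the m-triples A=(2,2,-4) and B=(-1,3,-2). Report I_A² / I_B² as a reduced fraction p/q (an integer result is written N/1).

Same 2,4,4: normalisation and zero-m 3j drop out of the ratio.
A: Δ: 2! 2! 6! / 11! → 1/13860; sum: t=0:+1/2880 = 1/2880; 3j²(2 4 4; 2 2 -4) = Δ·Π!·Σ² = 2/165  (sign +1)
B: Δ: 2! 2! 6! / 11! → 1/13860; sum: t=1:−1/1440 t=2:+1/240 = 1/288; 3j²(2 4 4; -1 3 -2) = Δ·Π!·Σ² = 5/132  (sign +1)
I_A²/I_B² = (2/165)/(5/132) = 8/25

8/25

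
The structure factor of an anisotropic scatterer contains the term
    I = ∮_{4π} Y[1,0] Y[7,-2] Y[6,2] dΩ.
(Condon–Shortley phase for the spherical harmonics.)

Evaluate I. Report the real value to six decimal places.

0.234717

m-sum 0 ✓  L=14 even ✓  6≤6≤8 ✓
Π(2lᵢ+1) = 3×15×13 = 585
triangle coeff Δ(1,7,6) = 1/1365
Σ_t [1,1]: t=1:−1/518400 = -1/518400
(3j)²=7/195 [(1 7 6; 0 0 0)], sign=-1
Σ_t [1,1]: t=1:−1/967680 = -1/967680
(3j)²=3/91 [(1 7 6; 0 -2 2)], sign=-1
⇒ 4πI² = 9/13
I = (+1)√(9/13/(4π)) = 0.23471705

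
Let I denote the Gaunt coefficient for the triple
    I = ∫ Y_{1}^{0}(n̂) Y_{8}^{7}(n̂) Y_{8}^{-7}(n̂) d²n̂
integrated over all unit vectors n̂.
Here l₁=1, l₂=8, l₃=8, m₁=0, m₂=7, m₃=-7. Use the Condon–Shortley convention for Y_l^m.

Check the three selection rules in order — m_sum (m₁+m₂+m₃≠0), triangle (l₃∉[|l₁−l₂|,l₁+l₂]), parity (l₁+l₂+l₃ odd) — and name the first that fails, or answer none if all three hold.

parity

m₁+m₂+m₃ = 0 + 7 − 7 = 0  ✓
triangle: |1−8|=7 ≤ l₃=8 ≤ 1+8=9  ✓
parity: l₁+l₂+l₃ = 17 is odd  ✗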